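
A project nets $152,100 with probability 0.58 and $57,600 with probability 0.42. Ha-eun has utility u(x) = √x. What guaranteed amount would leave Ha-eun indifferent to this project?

E[u] = 0.58·√152100 + 0.42·√57600 = 0.58·390 + 0.42·240 = 327
CE = (327)² = 106929

$106,929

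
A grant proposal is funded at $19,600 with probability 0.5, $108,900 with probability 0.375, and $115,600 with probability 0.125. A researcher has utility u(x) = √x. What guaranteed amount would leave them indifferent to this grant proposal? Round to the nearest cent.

$55,814.06

E[u] = 0.5·√19600 + 0.375·√108900 + 0.125·√115600 = 0.5·140 + 0.375·330 + 0.125·340 = 236.25
CE = (236.25)² = 55814.0625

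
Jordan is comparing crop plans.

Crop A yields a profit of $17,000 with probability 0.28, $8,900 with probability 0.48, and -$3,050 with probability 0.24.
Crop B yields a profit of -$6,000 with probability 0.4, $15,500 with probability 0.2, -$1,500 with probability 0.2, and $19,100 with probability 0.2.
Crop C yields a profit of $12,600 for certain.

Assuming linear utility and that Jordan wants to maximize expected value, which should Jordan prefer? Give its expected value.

Crop A = 0.28 × 17000 + 0.48 × 8900 + 0.24 × (-3050) = 4760 + 4272 − 732 = 8300
Crop B = 0.4 × (-6000) + 0.2 × 15500 + 0.2 × (-1500) + 0.2 × 19100 = -2400 + 3100 − 300 + 3820 = 4220
Crop C: 12600 (certain)

Crop C ($12,600)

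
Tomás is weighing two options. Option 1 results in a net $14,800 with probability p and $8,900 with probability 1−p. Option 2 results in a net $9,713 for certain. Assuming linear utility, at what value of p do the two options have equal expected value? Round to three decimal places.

p·14800 + (1−p)·8900 = 9713
5900p + 8900 = 9713
p = (9713 − 8900) / 5900

p = 0.138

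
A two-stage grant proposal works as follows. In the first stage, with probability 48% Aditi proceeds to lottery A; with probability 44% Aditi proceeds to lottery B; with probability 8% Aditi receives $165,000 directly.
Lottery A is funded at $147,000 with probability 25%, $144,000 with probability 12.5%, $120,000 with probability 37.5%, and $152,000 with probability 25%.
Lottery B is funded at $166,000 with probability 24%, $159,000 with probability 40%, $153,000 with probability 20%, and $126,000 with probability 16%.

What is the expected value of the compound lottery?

$147,168

EV(A) = 0.25 × 147000 + 0.125 × 144000 + 0.375 × 120000 + 0.25 × 152000 = 36750 + 18000 + 45000 + 38000 = 137750
EV(B) = 0.24 × 166000 + 0.4 × 159000 + 0.2 × 153000 + 0.16 × 126000 = 39840 + 63600 + 30600 + 20160 = 154200
Branch C: 165000 (certain)
Overall = 0.48 × 137750 + 0.44 × 154200 + 0.08 × 165000 = 66120 + 67848 + 13200 = 147168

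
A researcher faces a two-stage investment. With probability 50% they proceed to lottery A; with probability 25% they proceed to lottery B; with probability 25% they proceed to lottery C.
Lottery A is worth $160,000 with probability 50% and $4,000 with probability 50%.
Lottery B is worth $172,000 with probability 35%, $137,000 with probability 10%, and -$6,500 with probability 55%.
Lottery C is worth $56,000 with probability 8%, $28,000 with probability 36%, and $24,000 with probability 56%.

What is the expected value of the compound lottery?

EV(A) = 0.5 × 160000 + 0.5 × 4000 = 80000 + 2000 = 82000
EV(B) = 0.35 × 172000 + 0.1 × 137000 + 0.55 × (-6500) = 60200 + 13700 − 3575 = 70325
EV(C) = 0.08 × 56000 + 0.36 × 28000 + 0.56 × 24000 = 4480 + 10080 + 13440 = 28000
Overall = 0.5 × 82000 + 0.25 × 70325 + 0.25 × 28000 = 41000 + 17581.25 + 7000 = 65581.25

$65,581.25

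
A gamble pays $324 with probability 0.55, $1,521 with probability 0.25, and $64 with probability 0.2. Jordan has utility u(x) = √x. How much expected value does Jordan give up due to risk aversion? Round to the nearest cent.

E[u] = 0.55·√324 + 0.25·√1521 + 0.2·√64 = 0.55·18 + 0.25·39 + 0.2·8 = 21.25
CE = (21.25)² = 451.5625
Risk premium = EV − CE = 571.25 − 451.5625 = 119.6875

$119.69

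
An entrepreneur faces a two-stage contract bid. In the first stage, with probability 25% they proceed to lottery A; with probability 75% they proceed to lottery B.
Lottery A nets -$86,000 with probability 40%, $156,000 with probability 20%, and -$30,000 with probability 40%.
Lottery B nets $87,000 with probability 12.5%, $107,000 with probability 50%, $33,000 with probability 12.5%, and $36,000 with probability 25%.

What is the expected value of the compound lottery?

$54,325

EV(A) = 0.4 × (-86000) + 0.2 × 156000 + 0.4 × (-30000) = -34400 + 31200 − 12000 = -15200
EV(B) = 0.125 × 87000 + 0.5 × 107000 + 0.125 × 33000 + 0.25 × 36000 = 10875 + 53500 + 4125 + 9000 = 77500
Overall = 0.25 × (-15200) + 0.75 × 77500 = -3800 + 58125 = 54325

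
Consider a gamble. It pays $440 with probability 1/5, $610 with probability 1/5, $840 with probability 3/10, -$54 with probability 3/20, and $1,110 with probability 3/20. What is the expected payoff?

$620.40

EV = 1/5 × 440 + 1/5 × 610 + 3/10 × 840 + 3/20 × (-54) + 3/20 × 1110 = 88 + 122 + 252 − 8.1 + 166.5 = 620.4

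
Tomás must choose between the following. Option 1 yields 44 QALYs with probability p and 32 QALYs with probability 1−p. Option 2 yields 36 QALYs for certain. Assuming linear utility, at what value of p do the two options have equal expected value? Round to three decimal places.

p·44 + (1−p)·32 = 36
12p + 32 = 36
p = (36 − 32) / 12

p = 0.333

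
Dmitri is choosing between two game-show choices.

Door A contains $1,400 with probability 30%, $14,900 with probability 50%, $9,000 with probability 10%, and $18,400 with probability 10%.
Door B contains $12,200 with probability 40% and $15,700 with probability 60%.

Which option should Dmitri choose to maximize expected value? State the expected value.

Door A = 0.3 × 1400 + 0.5 × 14900 + 0.1 × 9000 + 0.1 × 18400 = 420 + 7450 + 900 + 1840 = 10610
Door B = 0.4 × 12200 + 0.6 × 15700 = 4880 + 9420 = 14300

Door B ($14,300)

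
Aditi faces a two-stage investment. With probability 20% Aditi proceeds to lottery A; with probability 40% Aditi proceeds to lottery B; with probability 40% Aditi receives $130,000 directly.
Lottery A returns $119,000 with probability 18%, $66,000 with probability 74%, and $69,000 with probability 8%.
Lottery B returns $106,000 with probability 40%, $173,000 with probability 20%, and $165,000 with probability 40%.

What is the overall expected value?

EV(A) = 0.18 × 119000 + 0.74 × 66000 + 0.08 × 69000 = 21420 + 48840 + 5520 = 75780
EV(B) = 0.4 × 106000 + 0.2 × 173000 + 0.4 × 165000 = 42400 + 34600 + 66000 = 143000
Branch C: 130000 (certain)
Overall = 0.2 × 75780 + 0.4 × 143000 + 0.4 × 130000 = 15156 + 57200 + 52000 = 124356

$124,356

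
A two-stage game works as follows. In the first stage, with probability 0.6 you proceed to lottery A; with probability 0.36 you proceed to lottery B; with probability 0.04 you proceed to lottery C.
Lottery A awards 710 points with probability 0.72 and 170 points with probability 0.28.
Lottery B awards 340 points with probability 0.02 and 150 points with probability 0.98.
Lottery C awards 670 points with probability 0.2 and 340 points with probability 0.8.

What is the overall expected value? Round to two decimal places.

EV(A) = 0.72 × 710 + 0.28 × 170 = 511.2 + 47.6 = 558.8
EV(B) = 0.02 × 340 + 0.98 × 150 = 6.8 + 147 = 153.8
EV(C) = 0.2 × 670 + 0.8 × 340 = 134 + 272 = 406
Overall = 0.6 × 558.8 + 0.36 × 153.8 + 0.04 × 406 = 335.28 + 55.368 + 16.24 = 406.888

406.89 points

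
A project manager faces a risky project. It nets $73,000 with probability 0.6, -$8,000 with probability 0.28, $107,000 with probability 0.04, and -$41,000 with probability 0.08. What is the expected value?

EV = 0.6 × 73000 + 0.28 × (-8000) + 0.04 × 107000 + 0.08 × (-41000) = 43800 − 2240 + 4280 − 3280 = 42560

$42,560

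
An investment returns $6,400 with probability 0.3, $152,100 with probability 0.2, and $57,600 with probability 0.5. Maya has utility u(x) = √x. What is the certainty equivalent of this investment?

$49,284

E[u] = 0.3·√6400 + 0.2·√152100 + 0.5·√57600 = 0.3·80 + 0.2·390 + 0.5·240 = 222
CE = (222)² = 49284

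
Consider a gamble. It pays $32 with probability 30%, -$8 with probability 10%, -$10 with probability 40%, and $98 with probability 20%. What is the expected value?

EV = 0.3 × 32 + 0.1 × (-8) + 0.4 × (-10) + 0.2 × 98 = 9.6 − 0.8 − 4 + 19.6 = 24.4

$24.40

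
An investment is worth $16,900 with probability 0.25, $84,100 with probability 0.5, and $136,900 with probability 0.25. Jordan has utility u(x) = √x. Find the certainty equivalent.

E[u] = 0.25·√16900 + 0.5·√84100 + 0.25·√136900 = 0.25·130 + 0.5·290 + 0.25·370 = 270
CE = (270)² = 72900

$72,900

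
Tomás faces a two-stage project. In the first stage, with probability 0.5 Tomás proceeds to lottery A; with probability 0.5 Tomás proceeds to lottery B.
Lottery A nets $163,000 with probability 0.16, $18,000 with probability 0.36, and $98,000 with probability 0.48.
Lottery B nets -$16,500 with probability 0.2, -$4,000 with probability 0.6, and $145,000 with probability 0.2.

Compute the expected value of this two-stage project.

$51,450

EV(A) = 0.16 × 163000 + 0.36 × 18000 + 0.48 × 98000 = 26080 + 6480 + 47040 = 79600
EV(B) = 0.2 × (-16500) + 0.6 × (-4000) + 0.2 × 145000 = -3300 − 2400 + 29000 = 23300
Overall = 0.5 × 79600 + 0.5 × 23300 = 39800 + 11650 = 51450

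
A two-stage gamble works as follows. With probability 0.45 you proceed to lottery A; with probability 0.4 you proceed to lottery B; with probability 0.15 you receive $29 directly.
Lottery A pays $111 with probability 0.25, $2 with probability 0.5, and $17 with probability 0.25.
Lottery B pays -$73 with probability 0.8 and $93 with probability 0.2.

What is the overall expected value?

EV(A) = 0.25 × 111 + 0.5 × 2 + 0.25 × 17 = 27.75 + 1 + 4.25 = 33
EV(B) = 0.8 × (-73) + 0.2 × 93 = -58.4 + 18.6 = -39.8
Branch C: 29 (certain)
Overall = 0.45 × 33 + 0.4 × (-39.8) + 0.15 × 29 = 14.85 − 15.92 + 4.35 = 3.28

$3.28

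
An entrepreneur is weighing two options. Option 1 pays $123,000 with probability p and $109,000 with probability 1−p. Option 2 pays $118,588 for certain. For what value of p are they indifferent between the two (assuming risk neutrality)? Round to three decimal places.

p·123000 + (1−p)·109000 = 118588
14000p + 109000 = 118588
p = (118588 − 109000) / 14000

p = 0.685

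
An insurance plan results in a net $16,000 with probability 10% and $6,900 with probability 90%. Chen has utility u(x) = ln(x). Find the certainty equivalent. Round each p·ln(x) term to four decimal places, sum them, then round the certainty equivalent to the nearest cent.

$7,504.81

E[u] = 0.1·ln(16000) + 0.9·ln(6900) = 0.9680 + 7.9553 = 8.9233
CE = e^8.9233 ≈ 7504.81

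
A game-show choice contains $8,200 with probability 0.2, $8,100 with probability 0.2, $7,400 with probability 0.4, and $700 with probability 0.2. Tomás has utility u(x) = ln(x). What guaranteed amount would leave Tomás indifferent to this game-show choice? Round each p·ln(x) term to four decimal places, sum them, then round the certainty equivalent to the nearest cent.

E[u] = 0.2·ln(8200) + 0.2·ln(8100) + 0.4·ln(7400) + 0.2·ln(700) = 1.8024 + 1.7999 + 3.5637 + 1.3102 = 8.4762
CE = e^8.4762 ≈ 4799.18

$4,799.18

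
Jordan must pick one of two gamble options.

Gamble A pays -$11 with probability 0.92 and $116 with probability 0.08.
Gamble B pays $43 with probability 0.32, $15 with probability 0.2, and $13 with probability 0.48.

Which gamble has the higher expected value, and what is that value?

Gamble B ($23)

Gamble A = 0.92 × (-11) + 0.08 × 116 = -10.12 + 9.28 = -0.84
Gamble B = 0.32 × 43 + 0.2 × 15 + 0.48 × 13 = 13.76 + 3 + 6.24 = 23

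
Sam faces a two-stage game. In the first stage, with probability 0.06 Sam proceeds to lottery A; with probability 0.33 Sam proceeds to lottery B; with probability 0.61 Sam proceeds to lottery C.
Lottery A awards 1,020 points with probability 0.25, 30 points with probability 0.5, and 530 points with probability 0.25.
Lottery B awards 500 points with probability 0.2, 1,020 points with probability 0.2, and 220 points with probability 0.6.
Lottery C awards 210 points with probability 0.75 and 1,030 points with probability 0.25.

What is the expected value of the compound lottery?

EV(A) = 0.25 × 1020 + 0.5 × 30 + 0.25 × 530 = 255 + 15 + 132.5 = 402.5
EV(B) = 0.2 × 500 + 0.2 × 1020 + 0.6 × 220 = 100 + 204 + 132 = 436
EV(C) = 0.75 × 210 + 0.25 × 1030 = 157.5 + 257.5 = 415
Overall = 0.06 × 402.5 + 0.33 × 436 + 0.61 × 415 = 24.15 + 143.88 + 253.15 = 421.18

421.18 points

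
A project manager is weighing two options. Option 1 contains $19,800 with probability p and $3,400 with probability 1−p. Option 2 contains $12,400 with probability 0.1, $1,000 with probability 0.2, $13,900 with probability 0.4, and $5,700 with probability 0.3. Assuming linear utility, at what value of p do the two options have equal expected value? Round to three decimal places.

p = 0.324

EV(Option 2) = 0.1 × 12400 + 0.2 × 1000 + 0.4 × 13900 + 0.3 × 5700 = 1240 + 200 + 5560 + 1710 = 8710
p·19800 + (1−p)·3400 = 8710
16400p + 3400 = 8710
p = (8710 − 3400) / 16400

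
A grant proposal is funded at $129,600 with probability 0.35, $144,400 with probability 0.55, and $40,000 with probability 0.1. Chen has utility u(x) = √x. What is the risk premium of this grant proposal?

E[u] = 0.35·√129600 + 0.55·√144400 + 0.1·√40000 = 0.35·360 + 0.55·380 + 0.1·200 = 355
CE = (355)² = 126025
Risk premium = EV − CE = 128780 − 126025 = 2755

$2,755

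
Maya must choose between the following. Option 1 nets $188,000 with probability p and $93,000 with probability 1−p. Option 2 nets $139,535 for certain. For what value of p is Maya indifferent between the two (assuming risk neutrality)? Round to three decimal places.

p = 0.490

p·188000 + (1−p)·93000 = 139535
95000p + 93000 = 139535
p = (139535 − 93000) / 95000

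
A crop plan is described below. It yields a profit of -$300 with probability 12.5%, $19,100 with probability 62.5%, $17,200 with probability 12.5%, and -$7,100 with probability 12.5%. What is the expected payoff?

$13,162.50

EV = 0.125 × (-300) + 0.625 × 19100 + 0.125 × 17200 + 0.125 × (-7100) = -37.5 + 11937.5 + 2150 − 887.5 = 13162.5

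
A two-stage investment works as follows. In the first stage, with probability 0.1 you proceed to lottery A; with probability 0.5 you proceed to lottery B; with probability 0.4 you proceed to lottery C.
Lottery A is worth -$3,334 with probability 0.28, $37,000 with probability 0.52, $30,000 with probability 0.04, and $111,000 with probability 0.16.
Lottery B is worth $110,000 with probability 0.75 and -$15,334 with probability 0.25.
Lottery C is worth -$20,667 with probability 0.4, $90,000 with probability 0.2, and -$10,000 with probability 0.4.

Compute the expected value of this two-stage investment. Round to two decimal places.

$45,353.18

EV(A) = 0.28 × (-3334) + 0.52 × 37000 + 0.04 × 30000 + 0.16 × 111000 = -933.52 + 19240 + 1200 + 17760 = 37266.48
EV(B) = 0.75 × 110000 + 0.25 × (-15334) = 82500 − 3833.5 = 78666.5
EV(C) = 0.4 × (-20667) + 0.2 × 90000 + 0.4 × (-10000) = -8266.8 + 18000 − 4000 = 5733.2
Overall = 0.1 × 37266.48 + 0.5 × 78666.5 + 0.4 × 5733.2 = 3726.648 + 39333.25 + 2293.28 = 45353.178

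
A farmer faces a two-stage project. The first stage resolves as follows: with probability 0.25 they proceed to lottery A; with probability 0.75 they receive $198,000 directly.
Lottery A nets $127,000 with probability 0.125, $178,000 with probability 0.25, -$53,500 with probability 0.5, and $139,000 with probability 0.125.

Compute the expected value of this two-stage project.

$161,250

EV(A) = 0.125 × 127000 + 0.25 × 178000 + 0.5 × (-53500) + 0.125 × 139000 = 15875 + 44500 − 26750 + 17375 = 51000
Branch B: 198000 (certain)
Overall = 0.25 × 51000 + 0.75 × 198000 = 12750 + 148500 = 161250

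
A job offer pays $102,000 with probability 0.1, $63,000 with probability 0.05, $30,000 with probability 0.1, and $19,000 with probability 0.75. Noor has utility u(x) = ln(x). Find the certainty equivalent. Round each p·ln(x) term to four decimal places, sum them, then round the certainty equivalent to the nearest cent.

E[u] = 0.1·ln(102000) + 0.05·ln(63000) + 0.1·ln(30000) + 0.75·ln(19000) = 1.1533 + 0.5525 + 1.0309 + 7.3891 = 10.1258
CE = e^10.1258 ≈ 24979.23

$24,979.23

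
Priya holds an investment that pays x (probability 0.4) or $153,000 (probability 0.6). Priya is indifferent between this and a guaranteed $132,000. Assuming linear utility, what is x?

x = $100,500

0.4·x + 0.6·153000 = 132000
0.4·x = 132000 − 91800 = 40200
x = 40200 / 0.4 = 100500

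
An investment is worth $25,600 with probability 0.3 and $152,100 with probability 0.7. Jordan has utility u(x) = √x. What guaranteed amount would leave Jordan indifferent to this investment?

E[u] = 0.3·√25600 + 0.7·√152100 = 0.3·160 + 0.7·390 = 321
CE = (321)² = 103041

$103,041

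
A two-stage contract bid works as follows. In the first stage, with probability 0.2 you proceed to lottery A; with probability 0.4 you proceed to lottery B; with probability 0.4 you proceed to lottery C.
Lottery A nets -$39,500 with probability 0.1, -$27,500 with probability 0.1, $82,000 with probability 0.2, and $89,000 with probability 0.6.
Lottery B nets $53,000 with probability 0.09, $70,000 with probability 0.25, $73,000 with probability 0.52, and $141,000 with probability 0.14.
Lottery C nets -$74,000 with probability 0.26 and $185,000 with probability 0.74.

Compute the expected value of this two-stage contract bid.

EV(A) = 0.1 × (-39500) + 0.1 × (-27500) + 0.2 × 82000 + 0.6 × 89000 = -3950 − 2750 + 16400 + 53400 = 63100
EV(B) = 0.09 × 53000 + 0.25 × 70000 + 0.52 × 73000 + 0.14 × 141000 = 4770 + 17500 + 37960 + 19740 = 79970
EV(C) = 0.26 × (-74000) + 0.74 × 185000 = -19240 + 136900 = 117660
Overall = 0.2 × 63100 + 0.4 × 79970 + 0.4 × 117660 = 12620 + 31988 + 47064 = 91672

$91,672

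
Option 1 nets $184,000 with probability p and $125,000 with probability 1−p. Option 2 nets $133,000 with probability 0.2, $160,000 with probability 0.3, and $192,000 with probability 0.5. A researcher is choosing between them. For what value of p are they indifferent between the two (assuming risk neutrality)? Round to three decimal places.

p = 0.773

EV(Option 2) = 0.2 × 133000 + 0.3 × 160000 + 0.5 × 192000 = 26600 + 48000 + 96000 = 170600
p·184000 + (1−p)·125000 = 170600
59000p + 125000 = 170600
p = (170600 − 125000) / 59000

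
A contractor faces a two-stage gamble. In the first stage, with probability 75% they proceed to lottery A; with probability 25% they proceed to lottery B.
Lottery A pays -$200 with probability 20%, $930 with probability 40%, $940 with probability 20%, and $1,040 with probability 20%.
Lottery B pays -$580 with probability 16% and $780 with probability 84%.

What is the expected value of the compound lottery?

$686.60

EV(A) = 0.2 × (-200) + 0.4 × 930 + 0.2 × 940 + 0.2 × 1040 = -40 + 372 + 188 + 208 = 728
EV(B) = 0.16 × (-580) + 0.84 × 780 = -92.8 + 655.2 = 562.4
Overall = 0.75 × 728 + 0.25 × 562.4 = 546 + 140.6 = 686.6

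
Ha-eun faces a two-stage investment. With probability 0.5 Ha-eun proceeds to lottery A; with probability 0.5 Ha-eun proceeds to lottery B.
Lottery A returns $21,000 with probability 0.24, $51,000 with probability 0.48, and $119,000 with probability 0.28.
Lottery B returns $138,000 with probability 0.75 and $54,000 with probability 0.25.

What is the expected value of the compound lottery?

$89,920

EV(A) = 0.24 × 21000 + 0.48 × 51000 + 0.28 × 119000 = 5040 + 24480 + 33320 = 62840
EV(B) = 0.75 × 138000 + 0.25 × 54000 = 103500 + 13500 = 117000
Overall = 0.5 × 62840 + 0.5 × 117000 = 31420 + 58500 = 89920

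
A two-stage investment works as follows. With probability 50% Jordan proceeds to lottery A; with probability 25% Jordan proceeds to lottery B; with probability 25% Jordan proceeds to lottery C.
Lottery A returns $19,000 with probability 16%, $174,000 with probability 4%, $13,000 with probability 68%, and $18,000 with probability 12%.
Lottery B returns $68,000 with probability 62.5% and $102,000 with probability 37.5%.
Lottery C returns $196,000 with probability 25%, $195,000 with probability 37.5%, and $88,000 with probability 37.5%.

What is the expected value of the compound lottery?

$69,468.75

EV(A) = 0.16 × 19000 + 0.04 × 174000 + 0.68 × 13000 + 0.12 × 18000 = 3040 + 6960 + 8840 + 2160 = 21000
EV(B) = 0.625 × 68000 + 0.375 × 102000 = 42500 + 38250 = 80750
EV(C) = 0.25 × 196000 + 0.375 × 195000 + 0.375 × 88000 = 49000 + 73125 + 33000 = 155125
Overall = 0.5 × 21000 + 0.25 × 80750 + 0.25 × 155125 = 10500 + 20187.5 + 38781.25 = 69468.75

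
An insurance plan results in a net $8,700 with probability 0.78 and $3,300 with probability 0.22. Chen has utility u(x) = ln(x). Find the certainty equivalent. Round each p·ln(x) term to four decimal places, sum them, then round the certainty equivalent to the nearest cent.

$7,029.00

E[u] = 0.78·ln(8700) + 0.22·ln(3300) = 7.0754 + 1.7824 = 8.8578
CE = e^8.8578 ≈ 7029.00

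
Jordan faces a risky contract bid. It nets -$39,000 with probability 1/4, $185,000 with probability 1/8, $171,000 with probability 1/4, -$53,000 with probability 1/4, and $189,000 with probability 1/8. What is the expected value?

EV = 1/4 × (-39000) + 1/8 × 185000 + 1/4 × 171000 + 1/4 × (-53000) + 1/8 × 189000 = -9750 + 23125 + 42750 − 13250 + 23625 = 66500

$66,500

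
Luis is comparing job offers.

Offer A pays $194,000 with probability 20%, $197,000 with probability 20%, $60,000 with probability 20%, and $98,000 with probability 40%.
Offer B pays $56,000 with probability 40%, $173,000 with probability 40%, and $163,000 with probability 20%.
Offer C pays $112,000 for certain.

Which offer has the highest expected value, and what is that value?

Offer A = 0.2 × 194000 + 0.2 × 197000 + 0.2 × 60000 + 0.4 × 98000 = 38800 + 39400 + 12000 + 39200 = 129400
Offer B = 0.4 × 56000 + 0.4 × 173000 + 0.2 × 163000 = 22400 + 69200 + 32600 = 124200
Offer C: 112000 (certain)

Offer A ($129,400)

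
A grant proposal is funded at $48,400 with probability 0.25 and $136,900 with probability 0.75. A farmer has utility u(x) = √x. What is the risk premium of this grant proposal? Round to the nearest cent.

E[u] = 0.25·√48400 + 0.75·√136900 = 0.25·220 + 0.75·370 = 332.5
CE = (332.5)² = 110556.25
Risk premium = EV − CE = 114775 − 110556.25 = 4218.75

$4,218.75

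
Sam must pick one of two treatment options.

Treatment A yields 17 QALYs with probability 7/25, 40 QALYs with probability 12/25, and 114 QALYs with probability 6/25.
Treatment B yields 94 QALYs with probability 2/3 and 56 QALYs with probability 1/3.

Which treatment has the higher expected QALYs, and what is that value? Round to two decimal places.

Treatment A = 7/25 × 17 + 12/25 × 40 + 6/25 × 114 = 4.76 + 19.2 + 27.36 = 51.32
Treatment B = 2/3 × 94 + 1/3 × 56 = 62.6667 + 18.6667 = 81.3333

Treatment B (81.33 QALYs)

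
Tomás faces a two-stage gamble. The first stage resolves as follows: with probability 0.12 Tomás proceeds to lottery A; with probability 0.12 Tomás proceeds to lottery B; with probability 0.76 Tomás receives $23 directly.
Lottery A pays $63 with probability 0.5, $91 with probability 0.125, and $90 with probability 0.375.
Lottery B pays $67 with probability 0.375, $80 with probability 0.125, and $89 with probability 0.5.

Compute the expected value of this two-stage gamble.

EV(A) = 0.5 × 63 + 0.125 × 91 + 0.375 × 90 = 31.5 + 11.375 + 33.75 = 76.625
EV(B) = 0.375 × 67 + 0.125 × 80 + 0.5 × 89 = 25.125 + 10 + 44.5 = 79.625
Branch C: 23 (certain)
Overall = 0.12 × 76.625 + 0.12 × 79.625 + 0.76 × 23 = 9.195 + 9.555 + 17.48 = 36.23

$36.23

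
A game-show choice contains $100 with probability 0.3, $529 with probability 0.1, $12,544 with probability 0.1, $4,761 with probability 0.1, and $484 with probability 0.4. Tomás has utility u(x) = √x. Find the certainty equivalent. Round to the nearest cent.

E[u] = 0.3·√100 + 0.1·√529 + 0.1·√12544 + 0.1·√4761 + 0.4·√484 = 0.3·10 + 0.1·23 + 0.1·112 + 0.1·69 + 0.4·22 = 32.2
CE = (32.2)² = 1036.84

$1,036.84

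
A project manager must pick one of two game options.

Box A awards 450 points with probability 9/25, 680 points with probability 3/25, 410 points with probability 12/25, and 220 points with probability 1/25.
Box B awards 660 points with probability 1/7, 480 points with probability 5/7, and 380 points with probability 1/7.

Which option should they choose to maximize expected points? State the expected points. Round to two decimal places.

Box B (491.43 points)

Box A = 9/25 × 450 + 3/25 × 680 + 12/25 × 410 + 1/25 × 220 = 162 + 81.6 + 196.8 + 8.8 = 449.2
Box B = 1/7 × 660 + 5/7 × 480 + 1/7 × 380 = 94.2857 + 342.8571 + 54.2857 = 491.4286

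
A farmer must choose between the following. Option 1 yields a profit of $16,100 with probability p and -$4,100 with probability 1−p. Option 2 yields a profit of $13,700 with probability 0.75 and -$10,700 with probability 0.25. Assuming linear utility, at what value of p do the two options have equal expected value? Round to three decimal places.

p = 0.579

EV(Option 2) = 0.75 × 13700 + 0.25 × (-10700) = 10275 − 2675 = 7600
p·16100 + (1−p)·(-4100) = 7600
20200p − 4100 = 7600
p = (7600 + 4100) / 20200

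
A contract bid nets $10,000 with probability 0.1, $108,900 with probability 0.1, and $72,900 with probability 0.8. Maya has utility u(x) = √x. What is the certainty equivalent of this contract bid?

E[u] = 0.1·√10000 + 0.1·√108900 + 0.8·√72900 = 0.1·100 + 0.1·330 + 0.8·270 = 259
CE = (259)² = 67081

$67,081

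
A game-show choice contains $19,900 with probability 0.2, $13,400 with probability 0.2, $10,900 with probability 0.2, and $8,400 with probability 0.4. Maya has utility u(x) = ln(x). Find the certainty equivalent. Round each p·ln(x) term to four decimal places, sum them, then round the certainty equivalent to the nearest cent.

$11,544.91

E[u] = 0.2·ln(19900) + 0.2·ln(13400) + 0.2·ln(10900) + 0.4·ln(8400) = 1.9797 + 1.9006 + 1.8593 + 3.6144 = 9.3540
CE = e^9.3540 ≈ 11544.91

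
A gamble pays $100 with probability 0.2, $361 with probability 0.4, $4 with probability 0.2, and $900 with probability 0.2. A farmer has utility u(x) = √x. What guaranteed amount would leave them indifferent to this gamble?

E[u] = 0.2·√100 + 0.4·√361 + 0.2·√4 + 0.2·√900 = 0.2·10 + 0.4·19 + 0.2·2 + 0.2·30 = 16
CE = (16)² = 256

$256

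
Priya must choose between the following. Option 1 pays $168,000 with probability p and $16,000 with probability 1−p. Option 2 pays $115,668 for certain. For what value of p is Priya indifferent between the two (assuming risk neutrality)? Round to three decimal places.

p·168000 + (1−p)·16000 = 115668
152000p + 16000 = 115668
p = (115668 − 16000) / 152000

p = 0.656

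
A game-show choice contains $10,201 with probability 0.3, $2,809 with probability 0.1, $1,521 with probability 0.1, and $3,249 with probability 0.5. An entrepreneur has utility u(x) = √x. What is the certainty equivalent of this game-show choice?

$4,624

E[u] = 0.3·√10201 + 0.1·√2809 + 0.1·√1521 + 0.5·√3249 = 0.3·101 + 0.1·53 + 0.1·39 + 0.5·57 = 68
CE = (68)² = 4624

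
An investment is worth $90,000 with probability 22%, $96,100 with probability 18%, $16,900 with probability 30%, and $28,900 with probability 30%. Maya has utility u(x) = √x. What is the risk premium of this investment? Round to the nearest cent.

$5,978.76

E[u] = 0.22·√90000 + 0.18·√96100 + 0.3·√16900 + 0.3·√28900 = 0.22·300 + 0.18·310 + 0.3·130 + 0.3·170 = 211.8
CE = (211.8)² = 44859.24
Risk premium = EV − CE = 50838 − 44859.24 = 5978.76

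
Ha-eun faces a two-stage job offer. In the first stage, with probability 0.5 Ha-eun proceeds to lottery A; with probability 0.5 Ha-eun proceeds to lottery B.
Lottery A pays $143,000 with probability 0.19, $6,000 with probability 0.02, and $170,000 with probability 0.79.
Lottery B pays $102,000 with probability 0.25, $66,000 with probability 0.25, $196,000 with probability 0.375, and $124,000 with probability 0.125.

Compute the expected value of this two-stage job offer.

$146,295

EV(A) = 0.19 × 143000 + 0.02 × 6000 + 0.79 × 170000 = 27170 + 120 + 134300 = 161590
EV(B) = 0.25 × 102000 + 0.25 × 66000 + 0.375 × 196000 + 0.125 × 124000 = 25500 + 16500 + 73500 + 15500 = 131000
Overall = 0.5 × 161590 + 0.5 × 131000 = 80795 + 65500 = 146295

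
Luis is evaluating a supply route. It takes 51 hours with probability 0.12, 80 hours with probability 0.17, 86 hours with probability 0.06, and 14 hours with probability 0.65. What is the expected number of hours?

33.98 hours

EV = 0.12 × 51 + 0.17 × 80 + 0.06 × 86 + 0.65 × 14 = 6.12 + 13.6 + 5.16 + 9.1 = 33.98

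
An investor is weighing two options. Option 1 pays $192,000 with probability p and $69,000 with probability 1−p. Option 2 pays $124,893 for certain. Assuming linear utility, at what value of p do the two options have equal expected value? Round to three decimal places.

p·192000 + (1−p)·69000 = 124893
123000p + 69000 = 124893
p = (124893 − 69000) / 123000

p = 0.454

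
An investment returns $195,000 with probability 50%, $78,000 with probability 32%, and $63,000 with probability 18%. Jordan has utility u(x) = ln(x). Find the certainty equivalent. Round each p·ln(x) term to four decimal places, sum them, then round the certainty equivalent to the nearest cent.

E[u] = 0.5·ln(195000) + 0.32·ln(78000) + 0.18·ln(63000) = 6.0904 + 3.6046 + 1.9892 = 11.6842
CE = e^11.6842 ≈ 118681.65

$118,681.65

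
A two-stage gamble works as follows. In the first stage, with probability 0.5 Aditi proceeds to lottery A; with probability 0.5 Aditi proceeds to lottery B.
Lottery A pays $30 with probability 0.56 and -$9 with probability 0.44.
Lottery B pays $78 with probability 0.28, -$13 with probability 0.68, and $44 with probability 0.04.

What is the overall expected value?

$13.80

EV(A) = 0.56 × 30 + 0.44 × (-9) = 16.8 − 3.96 = 12.84
EV(B) = 0.28 × 78 + 0.68 × (-13) + 0.04 × 44 = 21.84 − 8.84 + 1.76 = 14.76
Overall = 0.5 × 12.84 + 0.5 × 14.76 = 6.42 + 7.38 = 13.8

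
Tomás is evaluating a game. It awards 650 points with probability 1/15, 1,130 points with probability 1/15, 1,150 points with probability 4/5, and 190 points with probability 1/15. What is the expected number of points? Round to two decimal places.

EV = 1/15 × 650 + 1/15 × 1130 + 4/5 × 1150 + 1/15 × 190 = 43.3333 + 75.3333 + 920 + 12.6667 = 1051.3333

1051.33 points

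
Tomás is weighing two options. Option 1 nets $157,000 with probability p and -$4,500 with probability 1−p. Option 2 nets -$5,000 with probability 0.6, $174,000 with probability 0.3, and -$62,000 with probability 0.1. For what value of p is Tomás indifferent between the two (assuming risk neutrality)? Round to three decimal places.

p = 0.294

EV(Option 2) = 0.6 × (-5000) + 0.3 × 174000 + 0.1 × (-62000) = -3000 + 52200 − 6200 = 43000
p·157000 + (1−p)·(-4500) = 43000
161500p − 4500 = 43000
p = (43000 + 4500) / 161500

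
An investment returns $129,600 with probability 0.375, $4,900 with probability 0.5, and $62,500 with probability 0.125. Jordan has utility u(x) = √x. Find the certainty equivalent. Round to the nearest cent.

$40,501.56

E[u] = 0.375·√129600 + 0.5·√4900 + 0.125·√62500 = 0.375·360 + 0.5·70 + 0.125·250 = 201.25
CE = (201.25)² = 40501.5625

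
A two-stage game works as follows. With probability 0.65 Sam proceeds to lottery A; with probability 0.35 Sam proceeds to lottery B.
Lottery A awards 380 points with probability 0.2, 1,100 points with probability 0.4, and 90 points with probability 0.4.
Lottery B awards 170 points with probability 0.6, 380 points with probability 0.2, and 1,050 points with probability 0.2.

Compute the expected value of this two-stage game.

494.6 points

EV(A) = 0.2 × 380 + 0.4 × 1100 + 0.4 × 90 = 76 + 440 + 36 = 552
EV(B) = 0.6 × 170 + 0.2 × 380 + 0.2 × 1050 = 102 + 76 + 210 = 388
Overall = 0.65 × 552 + 0.35 × 388 = 358.8 + 135.8 = 494.6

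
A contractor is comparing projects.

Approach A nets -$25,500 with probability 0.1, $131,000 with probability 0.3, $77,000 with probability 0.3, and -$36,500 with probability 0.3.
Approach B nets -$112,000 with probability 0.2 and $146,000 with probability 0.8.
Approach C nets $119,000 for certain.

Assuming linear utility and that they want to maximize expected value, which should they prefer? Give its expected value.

Approach C ($119,000)

Approach A = 0.1 × (-25500) + 0.3 × 131000 + 0.3 × 77000 + 0.3 × (-36500) = -2550 + 39300 + 23100 − 10950 = 48900
Approach B = 0.2 × (-112000) + 0.8 × 146000 = -22400 + 116800 = 94400
Approach C: 119000 (certain)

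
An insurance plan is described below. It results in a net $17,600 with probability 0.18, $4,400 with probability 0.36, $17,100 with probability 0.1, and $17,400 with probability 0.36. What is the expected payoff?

$12,726

EV = 0.18 × 17600 + 0.36 × 4400 + 0.1 × 17100 + 0.36 × 17400 = 3168 + 1584 + 1710 + 6264 = 12726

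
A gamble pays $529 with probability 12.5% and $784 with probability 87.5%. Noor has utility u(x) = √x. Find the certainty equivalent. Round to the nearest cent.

$749.39

E[u] = 0.125·√529 + 0.875·√784 = 0.125·23 + 0.875·28 = 27.375
CE = (27.375)² = 749.390625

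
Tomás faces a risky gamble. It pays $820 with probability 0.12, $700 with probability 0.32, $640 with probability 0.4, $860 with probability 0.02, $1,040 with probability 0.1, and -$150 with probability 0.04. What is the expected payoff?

$693.60

EV = 0.12 × 820 + 0.32 × 700 + 0.4 × 640 + 0.02 × 860 + 0.1 × 1040 + 0.04 × (-150) = 98.4 + 224 + 256 + 17.2 + 104 − 6 = 693.6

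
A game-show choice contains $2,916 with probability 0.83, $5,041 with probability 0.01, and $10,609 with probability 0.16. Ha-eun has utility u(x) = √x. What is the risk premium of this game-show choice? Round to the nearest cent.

E[u] = 0.83·√2916 + 0.01·√5041 + 0.16·√10609 = 0.83·54 + 0.01·71 + 0.16·103 = 62.01
CE = (62.01)² = 3845.2401
Risk premium = EV − CE = 4168.13 − 3845.2401 = 322.8899

$322.89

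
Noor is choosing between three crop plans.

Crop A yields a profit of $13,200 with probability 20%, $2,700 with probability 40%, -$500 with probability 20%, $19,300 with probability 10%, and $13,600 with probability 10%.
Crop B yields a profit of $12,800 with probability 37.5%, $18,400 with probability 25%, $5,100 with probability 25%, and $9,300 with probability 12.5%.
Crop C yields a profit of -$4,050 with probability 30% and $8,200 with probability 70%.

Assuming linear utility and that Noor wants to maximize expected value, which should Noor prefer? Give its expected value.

Crop A = 0.2 × 13200 + 0.4 × 2700 + 0.2 × (-500) + 0.1 × 19300 + 0.1 × 13600 = 2640 + 1080 − 100 + 1930 + 1360 = 6910
Crop B = 0.375 × 12800 + 0.25 × 18400 + 0.25 × 5100 + 0.125 × 9300 = 4800 + 4600 + 1275 + 1162.5 = 11837.5
Crop C = 0.3 × (-4050) + 0.7 × 8200 = -1215 + 5740 = 4525

Crop B ($11,837.50)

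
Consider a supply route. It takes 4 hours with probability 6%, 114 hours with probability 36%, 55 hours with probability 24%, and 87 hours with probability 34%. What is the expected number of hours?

EV = 0.06 × 4 + 0.36 × 114 + 0.24 × 55 + 0.34 × 87 = 0.24 + 41.04 + 13.2 + 29.58 = 84.06

84.06 hours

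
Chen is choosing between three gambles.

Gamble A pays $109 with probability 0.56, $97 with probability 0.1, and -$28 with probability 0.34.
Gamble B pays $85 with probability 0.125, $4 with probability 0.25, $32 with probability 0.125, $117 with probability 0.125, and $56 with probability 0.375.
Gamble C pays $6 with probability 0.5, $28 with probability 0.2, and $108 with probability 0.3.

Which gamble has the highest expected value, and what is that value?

Gamble A = 0.56 × 109 + 0.1 × 97 + 0.34 × (-28) = 61.04 + 9.7 − 9.52 = 61.22
Gamble B = 0.125 × 85 + 0.25 × 4 + 0.125 × 32 + 0.125 × 117 + 0.375 × 56 = 10.625 + 1 + 4 + 14.625 + 21 = 51.25
Gamble C = 0.5 × 6 + 0.2 × 28 + 0.3 × 108 = 3 + 5.6 + 32.4 = 41

Gamble A ($61.22)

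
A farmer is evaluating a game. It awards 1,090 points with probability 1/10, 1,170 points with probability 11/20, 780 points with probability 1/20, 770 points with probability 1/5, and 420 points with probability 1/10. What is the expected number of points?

987.5 points

EV = 1/10 × 1090 + 11/20 × 1170 + 1/20 × 780 + 1/5 × 770 + 1/10 × 420 = 109 + 643.5 + 39 + 154 + 42 = 987.5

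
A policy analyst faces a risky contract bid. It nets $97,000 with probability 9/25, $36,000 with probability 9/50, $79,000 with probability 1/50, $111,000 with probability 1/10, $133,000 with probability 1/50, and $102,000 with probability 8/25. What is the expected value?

EV = 9/25 × 97000 + 9/50 × 36000 + 1/50 × 79000 + 1/10 × 111000 + 1/50 × 133000 + 8/25 × 102000 = 34920 + 6480 + 1580 + 11100 + 2660 + 32640 = 89380

$89,380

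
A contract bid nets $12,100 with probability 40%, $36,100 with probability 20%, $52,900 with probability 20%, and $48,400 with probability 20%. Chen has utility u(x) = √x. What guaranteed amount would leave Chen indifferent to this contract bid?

$29,584

E[u] = 0.4·√12100 + 0.2·√36100 + 0.2·√52900 + 0.2·√48400 = 0.4·110 + 0.2·190 + 0.2·230 + 0.2·220 = 172
CE = (172)² = 29584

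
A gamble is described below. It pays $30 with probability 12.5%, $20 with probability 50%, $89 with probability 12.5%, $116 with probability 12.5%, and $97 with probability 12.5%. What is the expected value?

$51.50

EV = 0.125 × 30 + 0.5 × 20 + 0.125 × 89 + 0.125 × 116 + 0.125 × 97 = 3.75 + 10 + 11.125 + 14.5 + 12.125 = 51.5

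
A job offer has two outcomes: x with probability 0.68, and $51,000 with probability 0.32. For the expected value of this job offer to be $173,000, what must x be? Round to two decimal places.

x = $230,411.76

0.68·x + 0.32·51000 = 173000
0.68·x = 173000 − 16320 = 156680
x = 156680 / 0.68 = 230411.7647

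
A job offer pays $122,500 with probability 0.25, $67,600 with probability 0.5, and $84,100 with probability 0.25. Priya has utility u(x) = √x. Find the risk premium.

E[u] = 0.25·√122500 + 0.5·√67600 + 0.25·√84100 = 0.25·350 + 0.5·260 + 0.25·290 = 290
CE = (290)² = 84100
Risk premium = EV − CE = 85450 − 84100 = 1350

$1,350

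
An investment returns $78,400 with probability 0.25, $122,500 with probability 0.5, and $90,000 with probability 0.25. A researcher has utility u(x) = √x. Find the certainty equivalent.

E[u] = 0.25·√78400 + 0.5·√122500 + 0.25·√90000 = 0.25·280 + 0.5·350 + 0.25·300 = 320
CE = (320)² = 102400

$102,400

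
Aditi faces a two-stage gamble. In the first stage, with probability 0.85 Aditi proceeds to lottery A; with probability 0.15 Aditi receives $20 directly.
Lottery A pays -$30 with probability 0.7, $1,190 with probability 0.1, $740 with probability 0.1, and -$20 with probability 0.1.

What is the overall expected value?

EV(A) = 0.7 × (-30) + 0.1 × 1190 + 0.1 × 740 + 0.1 × (-20) = -21 + 119 + 74 − 2 = 170
Branch B: 20 (certain)
Overall = 0.85 × 170 + 0.15 × 20 = 144.5 + 3 = 147.5

$147.50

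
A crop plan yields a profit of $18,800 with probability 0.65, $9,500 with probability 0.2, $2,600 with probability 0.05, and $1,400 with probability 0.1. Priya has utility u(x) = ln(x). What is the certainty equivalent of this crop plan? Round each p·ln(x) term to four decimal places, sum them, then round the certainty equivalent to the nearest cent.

E[u] = 0.65·ln(18800) + 0.2·ln(9500) + 0.05·ln(2600) + 0.1·ln(1400) = 6.3970 + 1.8318 + 0.3932 + 0.7244 = 9.3464
CE = e^9.3464 ≈ 11457.50

$11,457.50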